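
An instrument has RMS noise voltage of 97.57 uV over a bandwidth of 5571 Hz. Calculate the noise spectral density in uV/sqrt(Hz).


Noise spectral density = Vrms / sqrt(BW).
NSD = 97.57 / sqrt(5571)
NSD = 97.57 / 74.6391
NSD = 1.3072 uV/sqrt(Hz)

1.3072 uV/sqrt(Hz)


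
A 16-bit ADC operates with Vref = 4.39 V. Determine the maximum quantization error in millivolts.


The maximum quantization error is +/- LSB/2.
LSB = Vref / 2^n = 4.39 / 65536 = 6.699e-05 V
Max error = LSB / 2 = 6.699e-05 / 2 = 3.349e-05 V
Max error = 0.0335 mV

0.0335 mV


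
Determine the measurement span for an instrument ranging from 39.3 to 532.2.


Span = upper range - lower range.
Span = 532.2 - (39.3)
Span = 492.9

492.9


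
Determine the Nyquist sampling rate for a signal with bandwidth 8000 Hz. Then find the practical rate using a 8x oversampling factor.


By Nyquist theorem, fs_min = 2 * fmax.
fs_min = 2 * 8000 = 16000 Hz
Practical rate = 8 * fs_min = 8 * 16000 = 128000 Hz

fs_min = 16000 Hz, fs_practical = 128000 Hz


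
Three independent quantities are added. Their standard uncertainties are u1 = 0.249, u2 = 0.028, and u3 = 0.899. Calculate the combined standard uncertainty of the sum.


For a sum of independent quantities, uc = sqrt(u1^2 + u2^2 + u3^2).
uc = sqrt(0.249^2 + 0.028^2 + 0.899^2)
uc = sqrt(0.062001 + 0.000784 + 0.808201)
uc = 0.9333

0.9333


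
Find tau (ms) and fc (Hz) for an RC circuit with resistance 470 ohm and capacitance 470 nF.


Time constant: tau = R * C.
tau = 470 * 4.70e-07 = 0.0002209 s
tau = 0.2209 ms
Cutoff frequency: fc = 1 / (2*pi*R*C).
fc = 1 / (2*pi*0.0002209) = 720.48 Hz

tau = 0.2209 ms, fc = 720.48 Hz


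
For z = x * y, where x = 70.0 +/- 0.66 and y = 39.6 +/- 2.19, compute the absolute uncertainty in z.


For a product z = x*y, the relative uncertainty is:
uz/z = sqrt((ux/x)^2 + (uy/y)^2)
Relative uncertainties: ux/x = 0.66/70.0 = 0.009429
uy/y = 2.19/39.6 = 0.055303
z = 70.0 * 39.6 = 2772.0
uz = 2772.0 * sqrt(0.009429^2 + 0.055303^2) = 155.512

155.512


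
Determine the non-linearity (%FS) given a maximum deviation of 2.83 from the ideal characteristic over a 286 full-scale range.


Linearity error = (max deviation / full scale) * 100%.
Linearity = (2.83 / 286) * 100
Linearity = 0.99 %FS

0.99 %FS


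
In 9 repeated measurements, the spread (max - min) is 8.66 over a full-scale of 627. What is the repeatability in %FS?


Repeatability = (spread / full scale) * 100%.
R = (8.66 / 627) * 100
R = 1.381 %FS

1.381 %FS


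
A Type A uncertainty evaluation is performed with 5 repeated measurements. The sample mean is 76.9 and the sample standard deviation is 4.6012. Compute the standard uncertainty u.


The standard uncertainty for Type A evaluation is u = s / sqrt(n).
u = 4.6012 / sqrt(5)
u = 4.6012 / 2.2361
u = 2.0577

2.0577


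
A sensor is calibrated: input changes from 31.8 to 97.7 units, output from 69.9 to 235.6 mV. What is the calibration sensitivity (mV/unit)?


Sensitivity = (y2 - y1) / (x2 - x1).
S = (235.6 - 69.9) / (97.7 - 31.8)
S = 165.7 / 65.9
S = 2.5144 mV/unit

2.5144 mV/unit


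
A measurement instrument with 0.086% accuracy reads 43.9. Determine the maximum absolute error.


Absolute error = (accuracy% / 100) * reading.
Error = (0.086 / 100) * 43.9
Error = 0.00086 * 43.9
Error = 0.0378

0.0378


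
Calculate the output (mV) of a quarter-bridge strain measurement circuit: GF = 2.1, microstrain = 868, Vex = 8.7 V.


Quarter bridge output: Vout = (GF * epsilon * Vex) / 4.
Vout = (2.1 * 868e-6 * 8.7) / 4
Vout = 0.01585836 / 4 V
Vout = 0.00396459 V = 3.9646 mV

3.9646 mV


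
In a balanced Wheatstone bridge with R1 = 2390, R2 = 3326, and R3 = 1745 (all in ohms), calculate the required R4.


At balance: R1*R4 = R2*R3, so R4 = R2*R3/R1.
R4 = 3326 * 1745 / 2390
R4 = 5803870 / 2390
R4 = 2428.4 ohm

2428.4 ohm


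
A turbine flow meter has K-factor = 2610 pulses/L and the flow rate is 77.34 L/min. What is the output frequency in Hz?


Frequency = K * Q / 60 (converting L/min to L/s).
f = 2610 * 77.34 / 60
f = 201857.4 / 60
f = 3364.29 Hz

3364.29 Hz


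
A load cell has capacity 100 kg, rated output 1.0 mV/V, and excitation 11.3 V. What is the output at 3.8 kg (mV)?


Vout = rated_output * Vex * (load / capacity).
Vout = 1.0 * 11.3 * (3.8 / 100)
Vout = 1.0 * 11.3 * 0.038
Vout = 0.429 mV

0.429 mV


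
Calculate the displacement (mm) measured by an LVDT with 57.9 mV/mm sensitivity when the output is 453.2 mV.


Displacement = Vout / sensitivity.
d = 453.2 / 57.9
d = 7.827 mm

7.827 mm


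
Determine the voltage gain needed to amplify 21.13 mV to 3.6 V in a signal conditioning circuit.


Gain = Vout / Vin (converting to same units).
G = 3.6 V / 21.13 mV
G = 3600.0 mV / 21.13 mV
G = 170.37

170.37


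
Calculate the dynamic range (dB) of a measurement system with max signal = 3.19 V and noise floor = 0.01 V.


Dynamic range = 20 * log10(Vmax / Vnoise).
DR = 20 * log10(3.19 / 0.01)
DR = 20 * log10(319.0)
DR = 50.08 dB

50.08 dB


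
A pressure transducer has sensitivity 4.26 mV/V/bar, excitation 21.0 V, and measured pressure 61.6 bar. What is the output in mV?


Output = sensitivity * Vex * P.
Vout = 4.26 * 21.0 * 61.6
Vout = 89.46 * 61.6
Vout = 5510.74 mV

5510.74 mV


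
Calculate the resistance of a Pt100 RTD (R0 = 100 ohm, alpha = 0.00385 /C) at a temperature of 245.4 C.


The RTD equation: Rt = R0 * (1 + alpha * T).
Rt = 100 * (1 + 0.00385 * 245.4)
Rt = 100 * (1 + 0.94479)
Rt = 100 * 1.94479
Rt = 194.479 ohm

194.479 ohm


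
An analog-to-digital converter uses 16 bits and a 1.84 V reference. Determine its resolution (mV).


The resolution (LSB) of an ADC is Vref / 2^n.
LSB = 1.84 / 2^16
LSB = 1.84 / 65536
LSB = 2.808e-05 V = 0.02807617 mV

0.02807617 mV


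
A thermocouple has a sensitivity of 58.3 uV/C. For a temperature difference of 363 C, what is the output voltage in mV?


The thermocouple output V = sensitivity * dT.
V = 58.3 uV/C * 363 C
V = 21162.9 uV
V = 21.163 mV

21.163 mV


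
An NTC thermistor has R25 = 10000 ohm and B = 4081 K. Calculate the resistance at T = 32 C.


NTC thermistor equation: Rt = R25 * exp(B * (1/T - 1/T25)).
T in Kelvin: 305.15 K, T25 = 298.15 K
1/T - 1/T25 = 1/305.15 - 1/298.15 = -7.694e-05
B * (1/T - 1/T25) = 4081 * -7.694e-05 = -0.314
Rt = 10000 * exp(-0.314) = 7305.3 ohm

7305.3 ohm


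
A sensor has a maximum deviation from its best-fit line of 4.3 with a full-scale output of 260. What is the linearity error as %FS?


Linearity error = (max deviation / full scale) * 100%.
Linearity = (4.3 / 260) * 100
Linearity = 1.654 %FS

1.654 %FS


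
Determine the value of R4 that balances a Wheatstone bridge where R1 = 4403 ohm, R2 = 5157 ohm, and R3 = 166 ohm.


At balance: R1*R4 = R2*R3, so R4 = R2*R3/R1.
R4 = 5157 * 166 / 4403
R4 = 856062 / 4403
R4 = 194.43 ohm

194.43 ohm


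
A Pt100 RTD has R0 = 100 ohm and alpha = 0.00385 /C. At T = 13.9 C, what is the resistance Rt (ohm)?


The RTD equation: Rt = R0 * (1 + alpha * T).
Rt = 100 * (1 + 0.00385 * 13.9)
Rt = 100 * (1 + 0.053515)
Rt = 100 * 1.053515
Rt = 105.352 ohm

105.352 ohm


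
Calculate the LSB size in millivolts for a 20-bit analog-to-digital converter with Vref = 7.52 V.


The resolution (LSB) of an ADC is Vref / 2^n.
LSB = 7.52 / 2^20
LSB = 7.52 / 1048576
LSB = 7.17e-06 V = 0.00717163 mV

0.00717163 mV


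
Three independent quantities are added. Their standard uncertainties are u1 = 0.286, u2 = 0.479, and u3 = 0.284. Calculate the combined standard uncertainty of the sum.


For a sum of independent quantities, uc = sqrt(u1^2 + u2^2 + u3^2).
uc = sqrt(0.286^2 + 0.479^2 + 0.284^2)
uc = sqrt(0.081796 + 0.229441 + 0.080656)
uc = 0.626

0.626


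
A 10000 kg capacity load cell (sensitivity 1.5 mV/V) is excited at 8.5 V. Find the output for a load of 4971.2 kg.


Vout = rated_output * Vex * (load / capacity).
Vout = 1.5 * 8.5 * (4971.2 / 10000)
Vout = 1.5 * 8.5 * 0.49712
Vout = 6.338 mV

6.338 mV


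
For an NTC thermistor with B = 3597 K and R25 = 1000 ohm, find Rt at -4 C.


NTC thermistor equation: Rt = R25 * exp(B * (1/T - 1/T25)).
T in Kelvin: 269.15 K, T25 = 298.15 K
1/T - 1/T25 = 1/269.15 - 1/298.15 = 0.00036138
B * (1/T - 1/T25) = 3597 * 0.00036138 = 1.2999
Rt = 1000 * exp(1.2999) = 3668.9 ohm

3668.9 ohm


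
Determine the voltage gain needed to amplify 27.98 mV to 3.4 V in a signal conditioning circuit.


Gain = Vout / Vin (converting to same units).
G = 3.4 V / 27.98 mV
G = 3400.0 mV / 27.98 mV
G = 121.52

121.52


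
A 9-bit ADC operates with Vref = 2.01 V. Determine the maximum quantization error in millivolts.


The maximum quantization error is +/- LSB/2.
LSB = Vref / 2^n = 2.01 / 512 = 0.00392578 V
Max error = LSB / 2 = 0.00392578 / 2 = 0.00196289 V
Max error = 1.9629 mV

1.9629 mV


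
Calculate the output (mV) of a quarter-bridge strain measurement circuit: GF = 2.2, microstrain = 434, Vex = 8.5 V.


Quarter bridge output: Vout = (GF * epsilon * Vex) / 4.
Vout = (2.2 * 434e-6 * 8.5) / 4
Vout = 0.0081158 / 4 V
Vout = 0.00202895 V = 2.029 mV

2.029 mV


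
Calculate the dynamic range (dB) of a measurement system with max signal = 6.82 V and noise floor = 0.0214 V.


Dynamic range = 20 * log10(Vmax / Vnoise).
DR = 20 * log10(6.82 / 0.0214)
DR = 20 * log10(318.69)
DR = 50.07 dB

50.07 dB


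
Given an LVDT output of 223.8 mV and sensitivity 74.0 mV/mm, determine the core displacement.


Displacement = Vout / sensitivity.
d = 223.8 / 74.0
d = 3.024 mm

3.024 mm


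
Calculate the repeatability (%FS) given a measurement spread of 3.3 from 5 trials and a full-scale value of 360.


Repeatability = (spread / full scale) * 100%.
R = (3.3 / 360) * 100
R = 0.917 %FS

0.917 %FS


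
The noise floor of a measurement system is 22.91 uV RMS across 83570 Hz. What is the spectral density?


Noise spectral density = Vrms / sqrt(BW).
NSD = 22.91 / sqrt(83570)
NSD = 22.91 / 289.0848
NSD = 0.0793 uV/sqrt(Hz)

0.0793 uV/sqrt(Hz)


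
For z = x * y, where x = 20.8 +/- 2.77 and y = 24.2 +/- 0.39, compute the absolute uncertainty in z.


For a product z = x*y, the relative uncertainty is:
uz/z = sqrt((ux/x)^2 + (uy/y)^2)
Relative uncertainties: ux/x = 2.77/20.8 = 0.133173
uy/y = 0.39/24.2 = 0.016116
z = 20.8 * 24.2 = 503.4
uz = 503.4 * sqrt(0.133173^2 + 0.016116^2) = 67.523

67.523


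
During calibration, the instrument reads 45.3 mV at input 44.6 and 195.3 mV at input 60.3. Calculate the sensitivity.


Sensitivity = (y2 - y1) / (x2 - x1).
S = (195.3 - 45.3) / (60.3 - 44.6)
S = 150.0 / 15.7
S = 9.5541 mV/unit

9.5541 mV/unit


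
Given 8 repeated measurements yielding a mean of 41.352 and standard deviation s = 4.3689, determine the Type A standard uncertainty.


The standard uncertainty for Type A evaluation is u = s / sqrt(n).
u = 4.3689 / sqrt(8)
u = 4.3689 / 2.8284
u = 1.5446

1.5446


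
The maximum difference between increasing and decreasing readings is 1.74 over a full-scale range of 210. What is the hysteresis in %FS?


Hysteresis = (max difference / full scale) * 100%.
H = (1.74 / 210) * 100
H = 0.829 %FS

0.829 %FS


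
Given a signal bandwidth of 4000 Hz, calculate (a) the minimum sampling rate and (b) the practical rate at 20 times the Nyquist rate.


By Nyquist theorem, fs_min = 2 * fmax.
fs_min = 2 * 4000 = 8000 Hz
Practical rate = 20 * fs_min = 20 * 8000 = 160000 Hz

fs_min = 8000 Hz, fs_practical = 160000 Hz


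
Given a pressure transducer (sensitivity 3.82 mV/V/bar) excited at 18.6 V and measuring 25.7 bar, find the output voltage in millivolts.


Output = sensitivity * Vex * P.
Vout = 3.82 * 18.6 * 25.7
Vout = 71.052 * 25.7
Vout = 1826.04 mV

1826.04 mV


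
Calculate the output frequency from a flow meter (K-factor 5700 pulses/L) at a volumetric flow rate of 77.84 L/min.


Frequency = K * Q / 60 (converting L/min to L/s).
f = 5700 * 77.84 / 60
f = 443688.0 / 60
f = 7394.8 Hz

7394.8 Hz


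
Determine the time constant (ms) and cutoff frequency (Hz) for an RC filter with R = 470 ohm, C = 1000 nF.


Time constant: tau = R * C.
tau = 470 * 1.00e-06 = 0.00047 s
tau = 0.47 ms
Cutoff frequency: fc = 1 / (2*pi*R*C).
fc = 1 / (2*pi*0.00047) = 338.63 Hz

tau = 0.47 ms, fc = 338.63 Hz


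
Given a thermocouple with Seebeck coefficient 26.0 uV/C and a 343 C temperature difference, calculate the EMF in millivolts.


The thermocouple output V = sensitivity * dT.
V = 26.0 uV/C * 343 C
V = 8918.0 uV
V = 8.918 mV

8.918 mV


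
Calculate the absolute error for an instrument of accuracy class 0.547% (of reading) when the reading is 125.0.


Absolute error = (accuracy% / 100) * reading.
Error = (0.547 / 100) * 125.0
Error = 0.00547 * 125.0
Error = 0.6837

0.6837


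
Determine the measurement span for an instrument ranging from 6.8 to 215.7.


Span = upper range - lower range.
Span = 215.7 - (6.8)
Span = 208.9

208.9


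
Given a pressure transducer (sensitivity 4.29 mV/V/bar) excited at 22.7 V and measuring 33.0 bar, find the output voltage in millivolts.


Output = sensitivity * Vex * P.
Vout = 4.29 * 22.7 * 33.0
Vout = 97.383 * 33.0
Vout = 3213.64 mV

3213.64 mV


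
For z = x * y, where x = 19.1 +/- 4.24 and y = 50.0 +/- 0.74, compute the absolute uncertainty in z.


For a product z = x*y, the relative uncertainty is:
uz/z = sqrt((ux/x)^2 + (uy/y)^2)
Relative uncertainties: ux/x = 4.24/19.1 = 0.22199
uy/y = 0.74/50.0 = 0.0148
z = 19.1 * 50.0 = 955.0
uz = 955.0 * sqrt(0.22199^2 + 0.0148^2) = 212.471

212.471


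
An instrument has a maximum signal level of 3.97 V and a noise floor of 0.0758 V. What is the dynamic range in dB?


Dynamic range = 20 * log10(Vmax / Vnoise).
DR = 20 * log10(3.97 / 0.0758)
DR = 20 * log10(52.37)
DR = 34.38 dB

34.38 dB


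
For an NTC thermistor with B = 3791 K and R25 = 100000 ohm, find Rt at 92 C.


NTC thermistor equation: Rt = R25 * exp(B * (1/T - 1/T25)).
T in Kelvin: 365.15 K, T25 = 298.15 K
1/T - 1/T25 = 1/365.15 - 1/298.15 = -0.00061542
B * (1/T - 1/T25) = 3791 * -0.00061542 = -2.333
Rt = 100000 * exp(-2.333) = 9700.0 ohm

9700.0 ohm


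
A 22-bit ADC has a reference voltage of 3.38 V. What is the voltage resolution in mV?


The resolution (LSB) of an ADC is Vref / 2^n.
LSB = 3.38 / 2^22
LSB = 3.38 / 4194304
LSB = 8.1e-07 V = 0.00080585 mV

0.00080585 mV


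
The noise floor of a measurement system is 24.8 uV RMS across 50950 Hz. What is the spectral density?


Noise spectral density = Vrms / sqrt(BW).
NSD = 24.8 / sqrt(50950)
NSD = 24.8 / 225.7211
NSD = 0.1099 uV/sqrt(Hz)

0.1099 uV/sqrt(Hz)


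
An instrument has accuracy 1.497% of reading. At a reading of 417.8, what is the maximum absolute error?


Absolute error = (accuracy% / 100) * reading.
Error = (1.497 / 100) * 417.8
Error = 0.01497 * 417.8
Error = 6.2545

6.2545


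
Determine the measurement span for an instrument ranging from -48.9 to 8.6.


Span = upper range - lower range.
Span = 8.6 - (-48.9)
Span = 57.5

57.5


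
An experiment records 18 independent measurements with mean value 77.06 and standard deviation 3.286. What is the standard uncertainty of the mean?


The standard uncertainty for Type A evaluation is u = s / sqrt(n).
u = 3.286 / sqrt(18)
u = 3.286 / 4.2426
u = 0.7745

0.7745


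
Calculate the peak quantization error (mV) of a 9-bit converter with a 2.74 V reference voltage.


The maximum quantization error is +/- LSB/2.
LSB = Vref / 2^n = 2.74 / 512 = 0.00535156 V
Max error = LSB / 2 = 0.00535156 / 2 = 0.00267578 V
Max error = 2.6758 mV

2.6758 mV


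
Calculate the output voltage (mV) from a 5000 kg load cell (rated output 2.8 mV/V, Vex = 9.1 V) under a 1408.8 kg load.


Vout = rated_output * Vex * (load / capacity).
Vout = 2.8 * 9.1 * (1408.8 / 5000)
Vout = 2.8 * 9.1 * 0.28176
Vout = 7.179 mV

7.179 mV


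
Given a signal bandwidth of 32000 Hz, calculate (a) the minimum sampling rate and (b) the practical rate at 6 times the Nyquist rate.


By Nyquist theorem, fs_min = 2 * fmax.
fs_min = 2 * 32000 = 64000 Hz
Practical rate = 6 * fs_min = 6 * 64000 = 384000 Hz

fs_min = 64000 Hz, fs_practical = 384000 Hz


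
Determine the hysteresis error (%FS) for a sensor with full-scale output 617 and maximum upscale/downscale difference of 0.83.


Hysteresis = (max difference / full scale) * 100%.
H = (0.83 / 617) * 100
H = 0.135 %FS

0.135 %FS


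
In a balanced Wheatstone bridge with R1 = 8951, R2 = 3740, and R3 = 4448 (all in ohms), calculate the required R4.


At balance: R1*R4 = R2*R3, so R4 = R2*R3/R1.
R4 = 3740 * 4448 / 8951
R4 = 16635520 / 8951
R4 = 1858.51 ohm

1858.51 ohm


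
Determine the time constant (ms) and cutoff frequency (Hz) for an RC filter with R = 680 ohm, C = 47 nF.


Time constant: tau = R * C.
tau = 680 * 4.70e-08 = 3.196e-05 s
tau = 0.032 ms
Cutoff frequency: fc = 1 / (2*pi*R*C).
fc = 1 / (2*pi*3.196e-05) = 4979.82 Hz

tau = 0.032 ms, fc = 4979.82 Hz


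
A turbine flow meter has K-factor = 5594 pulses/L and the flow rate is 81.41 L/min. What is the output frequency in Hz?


Frequency = K * Q / 60 (converting L/min to L/s).
f = 5594 * 81.41 / 60
f = 455407.54 / 60
f = 7590.13 Hz

7590.13 Hz


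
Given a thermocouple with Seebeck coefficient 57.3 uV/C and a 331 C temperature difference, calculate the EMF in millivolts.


The thermocouple output V = sensitivity * dT.
V = 57.3 uV/C * 331 C
V = 18966.3 uV
V = 18.966 mV

18.966 mV


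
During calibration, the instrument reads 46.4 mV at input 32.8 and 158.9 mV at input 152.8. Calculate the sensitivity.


Sensitivity = (y2 - y1) / (x2 - x1).
S = (158.9 - 46.4) / (152.8 - 32.8)
S = 112.5 / 120.0
S = 0.9375 mV/unit

0.9375 mV/unit


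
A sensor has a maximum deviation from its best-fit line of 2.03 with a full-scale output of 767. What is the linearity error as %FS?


Linearity error = (max deviation / full scale) * 100%.
Linearity = (2.03 / 767) * 100
Linearity = 0.265 %FS

0.265 %FS


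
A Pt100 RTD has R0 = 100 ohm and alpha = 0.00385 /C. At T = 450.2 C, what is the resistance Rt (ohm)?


The RTD equation: Rt = R0 * (1 + alpha * T).
Rt = 100 * (1 + 0.00385 * 450.2)
Rt = 100 * (1 + 1.73327)
Rt = 100 * 2.73327
Rt = 273.327 ohm

273.327 ohm


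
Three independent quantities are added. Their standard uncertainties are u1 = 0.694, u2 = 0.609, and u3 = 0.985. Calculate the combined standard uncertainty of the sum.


For a sum of independent quantities, uc = sqrt(u1^2 + u2^2 + u3^2).
uc = sqrt(0.694^2 + 0.609^2 + 0.985^2)
uc = sqrt(0.481636 + 0.370881 + 0.970225)
uc = 1.3501

1.3501


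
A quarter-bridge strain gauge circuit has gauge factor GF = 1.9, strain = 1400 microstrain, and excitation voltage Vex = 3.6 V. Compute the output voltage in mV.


Quarter bridge output: Vout = (GF * epsilon * Vex) / 4.
Vout = (1.9 * 1400e-6 * 3.6) / 4
Vout = 0.009576 / 4 V
Vout = 0.002394 V = 2.394 mV

2.394 mV


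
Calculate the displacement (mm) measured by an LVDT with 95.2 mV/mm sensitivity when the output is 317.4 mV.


Displacement = Vout / sensitivity.
d = 317.4 / 95.2
d = 3.334 mm

3.334 mm


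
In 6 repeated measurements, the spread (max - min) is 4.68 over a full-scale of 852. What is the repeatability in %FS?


Repeatability = (spread / full scale) * 100%.
R = (4.68 / 852) * 100
R = 0.549 %FS

0.549 %FS


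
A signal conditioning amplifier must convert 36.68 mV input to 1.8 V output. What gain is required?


Gain = Vout / Vin (converting to same units).
G = 1.8 V / 36.68 mV
G = 1800.0 mV / 36.68 mV
G = 49.07

49.07


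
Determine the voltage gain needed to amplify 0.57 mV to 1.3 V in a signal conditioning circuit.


Gain = Vout / Vin (converting to same units).
G = 1.3 V / 0.57 mV
G = 1300.0 mV / 0.57 mV
G = 2280.7

2280.7


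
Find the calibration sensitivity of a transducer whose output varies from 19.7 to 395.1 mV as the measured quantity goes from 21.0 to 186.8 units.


Sensitivity = (y2 - y1) / (x2 - x1).
S = (395.1 - 19.7) / (186.8 - 21.0)
S = 375.4 / 165.8
S = 2.2642 mV/unit

2.2642 mV/unit


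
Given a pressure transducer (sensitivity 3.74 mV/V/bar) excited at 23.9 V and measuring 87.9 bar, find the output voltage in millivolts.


Output = sensitivity * Vex * P.
Vout = 3.74 * 23.9 * 87.9
Vout = 89.386 * 87.9
Vout = 7857.03 mV

7857.03 mV


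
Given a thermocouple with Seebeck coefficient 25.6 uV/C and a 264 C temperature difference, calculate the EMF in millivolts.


The thermocouple output V = sensitivity * dT.
V = 25.6 uV/C * 264 C
V = 6758.4 uV
V = 6.758 mV

6.758 mV


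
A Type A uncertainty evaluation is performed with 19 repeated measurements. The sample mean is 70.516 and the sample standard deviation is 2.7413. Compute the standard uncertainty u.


The standard uncertainty for Type A evaluation is u = s / sqrt(n).
u = 2.7413 / sqrt(19)
u = 2.7413 / 4.3589
u = 0.6289

0.6289


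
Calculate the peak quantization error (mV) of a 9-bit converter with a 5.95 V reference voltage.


The maximum quantization error is +/- LSB/2.
LSB = Vref / 2^n = 5.95 / 512 = 0.01162109 V
Max error = LSB / 2 = 0.01162109 / 2 = 0.00581055 V
Max error = 5.8105 mV

5.8105 mV


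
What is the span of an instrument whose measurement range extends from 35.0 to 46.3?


Span = upper range - lower range.
Span = 46.3 - (35.0)
Span = 11.3

11.3


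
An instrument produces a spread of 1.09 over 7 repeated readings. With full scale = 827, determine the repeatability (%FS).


Repeatability = (spread / full scale) * 100%.
R = (1.09 / 827) * 100
R = 0.132 %FS

0.132 %FS


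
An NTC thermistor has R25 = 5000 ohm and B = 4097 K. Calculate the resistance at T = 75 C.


NTC thermistor equation: Rt = R25 * exp(B * (1/T - 1/T25)).
T in Kelvin: 348.15 K, T25 = 298.15 K
1/T - 1/T25 = 1/348.15 - 1/298.15 = -0.00048169
B * (1/T - 1/T25) = 4097 * -0.00048169 = -1.9735
Rt = 5000 * exp(-1.9735) = 694.9 ohm

694.9 ohm


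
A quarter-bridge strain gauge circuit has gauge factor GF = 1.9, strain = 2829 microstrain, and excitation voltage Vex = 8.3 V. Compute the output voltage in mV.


Quarter bridge output: Vout = (GF * epsilon * Vex) / 4.
Vout = (1.9 * 2829e-6 * 8.3) / 4
Vout = 0.04461333 / 4 V
Vout = 0.01115333 V = 11.1533 mV

11.1533 mV


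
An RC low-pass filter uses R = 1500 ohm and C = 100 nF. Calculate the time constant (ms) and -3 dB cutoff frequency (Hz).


Time constant: tau = R * C.
tau = 1500 * 1.00e-07 = 0.00015 s
tau = 0.15 ms
Cutoff frequency: fc = 1 / (2*pi*R*C).
fc = 1 / (2*pi*0.00015) = 1061.03 Hz

tau = 0.15 ms, fc = 1061.03 Hz


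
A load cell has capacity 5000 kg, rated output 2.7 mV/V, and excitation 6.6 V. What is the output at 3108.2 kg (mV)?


Vout = rated_output * Vex * (load / capacity).
Vout = 2.7 * 6.6 * (3108.2 / 5000)
Vout = 2.7 * 6.6 * 0.62164
Vout = 11.078 mV

11.078 mV


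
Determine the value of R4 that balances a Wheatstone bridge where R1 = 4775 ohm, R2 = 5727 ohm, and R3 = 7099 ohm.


At balance: R1*R4 = R2*R3, so R4 = R2*R3/R1.
R4 = 5727 * 7099 / 4775
R4 = 40655973 / 4775
R4 = 8514.34 ohm

8514.34 ohm


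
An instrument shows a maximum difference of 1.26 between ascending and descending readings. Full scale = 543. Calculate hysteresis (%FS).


Hysteresis = (max difference / full scale) * 100%.
H = (1.26 / 543) * 100
H = 0.232 %FS

0.232 %FS


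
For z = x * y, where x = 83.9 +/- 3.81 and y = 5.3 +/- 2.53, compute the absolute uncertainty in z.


For a product z = x*y, the relative uncertainty is:
uz/z = sqrt((ux/x)^2 + (uy/y)^2)
Relative uncertainties: ux/x = 3.81/83.9 = 0.045411
uy/y = 2.53/5.3 = 0.477358
z = 83.9 * 5.3 = 444.7
uz = 444.7 * sqrt(0.045411^2 + 0.477358^2) = 213.225

213.225


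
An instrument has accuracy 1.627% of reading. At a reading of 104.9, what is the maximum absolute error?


Absolute error = (accuracy% / 100) * reading.
Error = (1.627 / 100) * 104.9
Error = 0.01627 * 104.9
Error = 1.7067

1.7067


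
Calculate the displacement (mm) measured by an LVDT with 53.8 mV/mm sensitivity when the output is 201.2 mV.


Displacement = Vout / sensitivity.
d = 201.2 / 53.8
d = 3.74 mm

3.74 mm


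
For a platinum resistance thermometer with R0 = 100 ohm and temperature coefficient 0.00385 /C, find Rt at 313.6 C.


The RTD equation: Rt = R0 * (1 + alpha * T).
Rt = 100 * (1 + 0.00385 * 313.6)
Rt = 100 * (1 + 1.20736)
Rt = 100 * 2.20736
Rt = 220.736 ohm

220.736 ohm


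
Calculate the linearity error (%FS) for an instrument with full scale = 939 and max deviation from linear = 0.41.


Linearity error = (max deviation / full scale) * 100%.
Linearity = (0.41 / 939) * 100
Linearity = 0.044 %FS

0.044 %FS


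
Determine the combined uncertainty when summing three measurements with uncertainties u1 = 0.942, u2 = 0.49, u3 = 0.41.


For a sum of independent quantities, uc = sqrt(u1^2 + u2^2 + u3^2).
uc = sqrt(0.942^2 + 0.49^2 + 0.41^2)
uc = sqrt(0.887364 + 0.2401 + 0.1681)
uc = 1.1382

1.1382


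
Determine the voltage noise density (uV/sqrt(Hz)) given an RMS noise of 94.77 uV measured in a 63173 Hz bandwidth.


Noise spectral density = Vrms / sqrt(BW).
NSD = 94.77 / sqrt(63173)
NSD = 94.77 / 251.3424
NSD = 0.3771 uV/sqrt(Hz)

0.3771 uV/sqrt(Hz)


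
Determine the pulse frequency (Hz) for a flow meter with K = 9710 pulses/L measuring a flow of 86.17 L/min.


Frequency = K * Q / 60 (converting L/min to L/s).
f = 9710 * 86.17 / 60
f = 836710.7 / 60
f = 13945.18 Hz

13945.18 Hz


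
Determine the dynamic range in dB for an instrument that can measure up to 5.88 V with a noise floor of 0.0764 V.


Dynamic range = 20 * log10(Vmax / Vnoise).
DR = 20 * log10(5.88 / 0.0764)
DR = 20 * log10(76.96)
DR = 37.73 dB

37.73 dB


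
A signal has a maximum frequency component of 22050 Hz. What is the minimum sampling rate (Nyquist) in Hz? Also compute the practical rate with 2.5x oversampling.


By Nyquist theorem, fs_min = 2 * fmax.
fs_min = 2 * 22050 = 44100 Hz
Practical rate = 2.5 * fs_min = 2.5 * 44100 = 110250 Hz

fs_min = 44100 Hz, fs_practical = 110250 Hz


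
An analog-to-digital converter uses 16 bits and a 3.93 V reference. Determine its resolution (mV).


The resolution (LSB) of an ADC is Vref / 2^n.
LSB = 3.93 / 2^16
LSB = 3.93 / 65536
LSB = 5.997e-05 V = 0.05996704 mV

0.05996704 mV


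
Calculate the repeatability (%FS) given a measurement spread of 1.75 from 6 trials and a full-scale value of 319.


Repeatability = (spread / full scale) * 100%.
R = (1.75 / 319) * 100
R = 0.549 %FS

0.549 %FS


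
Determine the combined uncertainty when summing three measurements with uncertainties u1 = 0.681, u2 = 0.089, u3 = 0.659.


For a sum of independent quantities, uc = sqrt(u1^2 + u2^2 + u3^2).
uc = sqrt(0.681^2 + 0.089^2 + 0.659^2)
uc = sqrt(0.463761 + 0.007921 + 0.434281)
uc = 0.9518

0.9518


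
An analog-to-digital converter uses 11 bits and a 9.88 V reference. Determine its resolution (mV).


The resolution (LSB) of an ADC is Vref / 2^n.
LSB = 9.88 / 2^11
LSB = 9.88 / 2048
LSB = 0.00482422 V = 4.82421875 mV

4.82421875 mV


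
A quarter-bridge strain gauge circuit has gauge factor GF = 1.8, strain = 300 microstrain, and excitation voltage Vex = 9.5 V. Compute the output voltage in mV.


Quarter bridge output: Vout = (GF * epsilon * Vex) / 4.
Vout = (1.8 * 300e-6 * 9.5) / 4
Vout = 0.00513 / 4 V
Vout = 0.0012825 V = 1.2825 mV

1.2825 mV


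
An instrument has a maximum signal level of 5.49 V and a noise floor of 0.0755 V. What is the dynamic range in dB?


Dynamic range = 20 * log10(Vmax / Vnoise).
DR = 20 * log10(5.49 / 0.0755)
DR = 20 * log10(72.72)
DR = 37.23 dB

37.23 dB


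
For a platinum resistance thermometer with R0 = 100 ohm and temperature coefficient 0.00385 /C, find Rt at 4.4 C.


The RTD equation: Rt = R0 * (1 + alpha * T).
Rt = 100 * (1 + 0.00385 * 4.4)
Rt = 100 * (1 + 0.01694)
Rt = 100 * 1.01694
Rt = 101.694 ohm

101.694 ohm


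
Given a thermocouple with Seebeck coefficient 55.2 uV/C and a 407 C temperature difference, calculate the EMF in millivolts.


The thermocouple output V = sensitivity * dT.
V = 55.2 uV/C * 407 C
V = 22466.4 uV
V = 22.466 mV

22.466 mV


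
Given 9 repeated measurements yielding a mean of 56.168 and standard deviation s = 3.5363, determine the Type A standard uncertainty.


The standard uncertainty for Type A evaluation is u = s / sqrt(n).
u = 3.5363 / sqrt(9)
u = 3.5363 / 3.0
u = 1.1788

1.1788


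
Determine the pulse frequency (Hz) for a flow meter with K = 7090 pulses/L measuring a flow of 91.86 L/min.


Frequency = K * Q / 60 (converting L/min to L/s).
f = 7090 * 91.86 / 60
f = 651287.4 / 60
f = 10854.79 Hz

10854.79 Hz


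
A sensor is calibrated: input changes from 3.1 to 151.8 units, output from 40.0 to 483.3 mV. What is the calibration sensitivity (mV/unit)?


Sensitivity = (y2 - y1) / (x2 - x1).
S = (483.3 - 40.0) / (151.8 - 3.1)
S = 443.3 / 148.7
S = 2.9812 mV/unit

2.9812 mV/unit


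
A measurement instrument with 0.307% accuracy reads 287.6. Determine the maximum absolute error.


Absolute error = (accuracy% / 100) * reading.
Error = (0.307 / 100) * 287.6
Error = 0.00307 * 287.6
Error = 0.8829

0.8829


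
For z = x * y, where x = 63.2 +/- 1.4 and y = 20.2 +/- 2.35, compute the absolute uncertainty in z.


For a product z = x*y, the relative uncertainty is:
uz/z = sqrt((ux/x)^2 + (uy/y)^2)
Relative uncertainties: ux/x = 1.4/63.2 = 0.022152
uy/y = 2.35/20.2 = 0.116337
z = 63.2 * 20.2 = 1276.6
uz = 1276.6 * sqrt(0.022152^2 + 0.116337^2) = 151.188

151.188


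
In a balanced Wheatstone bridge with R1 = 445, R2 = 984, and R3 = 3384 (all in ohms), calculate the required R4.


At balance: R1*R4 = R2*R3, so R4 = R2*R3/R1.
R4 = 984 * 3384 / 445
R4 = 3329856 / 445
R4 = 7482.82 ohm

7482.82 ohm


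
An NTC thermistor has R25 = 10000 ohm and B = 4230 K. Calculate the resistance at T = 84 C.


NTC thermistor equation: Rt = R25 * exp(B * (1/T - 1/T25)).
T in Kelvin: 357.15 K, T25 = 298.15 K
1/T - 1/T25 = 1/357.15 - 1/298.15 = -0.00055407
B * (1/T - 1/T25) = 4230 * -0.00055407 = -2.3437
Rt = 10000 * exp(-2.3437) = 959.7 ohm

959.7 ohm


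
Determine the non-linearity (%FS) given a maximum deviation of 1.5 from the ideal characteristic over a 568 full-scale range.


Linearity error = (max deviation / full scale) * 100%.
Linearity = (1.5 / 568) * 100
Linearity = 0.264 %FS

0.264 %FS


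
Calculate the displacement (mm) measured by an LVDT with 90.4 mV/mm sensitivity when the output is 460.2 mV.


Displacement = Vout / sensitivity.
d = 460.2 / 90.4
d = 5.091 mm

5.091 mm


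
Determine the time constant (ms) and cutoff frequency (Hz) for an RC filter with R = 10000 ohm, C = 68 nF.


Time constant: tau = R * C.
tau = 10000 * 6.80e-08 = 0.00068 s
tau = 0.68 ms
Cutoff frequency: fc = 1 / (2*pi*R*C).
fc = 1 / (2*pi*0.00068) = 234.05 Hz

tau = 0.68 ms, fc = 234.05 Hz


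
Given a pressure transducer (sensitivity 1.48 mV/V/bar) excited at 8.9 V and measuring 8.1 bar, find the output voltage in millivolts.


Output = sensitivity * Vex * P.
Vout = 1.48 * 8.9 * 8.1
Vout = 13.172 * 8.1
Vout = 106.69 mV

106.69 mV


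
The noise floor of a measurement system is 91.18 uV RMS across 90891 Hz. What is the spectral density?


Noise spectral density = Vrms / sqrt(BW).
NSD = 91.18 / sqrt(90891)
NSD = 91.18 / 301.4813
NSD = 0.3024 uV/sqrt(Hz)

0.3024 uV/sqrt(Hz)


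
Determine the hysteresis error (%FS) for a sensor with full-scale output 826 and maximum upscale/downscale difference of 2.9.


Hysteresis = (max difference / full scale) * 100%.
H = (2.9 / 826) * 100
H = 0.351 %FS

0.351 %FS


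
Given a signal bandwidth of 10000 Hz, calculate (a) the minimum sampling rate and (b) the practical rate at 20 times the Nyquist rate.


By Nyquist theorem, fs_min = 2 * fmax.
fs_min = 2 * 10000 = 20000 Hz
Practical rate = 20 * fs_min = 20 * 20000 = 400000 Hz

fs_min = 20000 Hz, fs_practical = 400000 Hz


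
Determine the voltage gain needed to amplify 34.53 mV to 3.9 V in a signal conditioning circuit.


Gain = Vout / Vin (converting to same units).
G = 3.9 V / 34.53 mV
G = 3900.0 mV / 34.53 mV
G = 112.95

112.95


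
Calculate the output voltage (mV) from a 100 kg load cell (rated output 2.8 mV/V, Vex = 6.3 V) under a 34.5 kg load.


Vout = rated_output * Vex * (load / capacity).
Vout = 2.8 * 6.3 * (34.5 / 100)
Vout = 2.8 * 6.3 * 0.345
Vout = 6.086 mV

6.086 mV


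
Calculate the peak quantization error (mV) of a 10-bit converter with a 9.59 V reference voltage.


The maximum quantization error is +/- LSB/2.
LSB = Vref / 2^n = 9.59 / 1024 = 0.00936523 V
Max error = LSB / 2 = 0.00936523 / 2 = 0.00468262 V
Max error = 4.6826 mV

4.6826 mV


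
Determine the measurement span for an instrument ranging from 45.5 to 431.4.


Span = upper range - lower range.
Span = 431.4 - (45.5)
Span = 385.9

385.9


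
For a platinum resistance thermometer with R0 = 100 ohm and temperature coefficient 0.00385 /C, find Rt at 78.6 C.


The RTD equation: Rt = R0 * (1 + alpha * T).
Rt = 100 * (1 + 0.00385 * 78.6)
Rt = 100 * (1 + 0.30261)
Rt = 100 * 1.30261
Rt = 130.261 ohm

130.261 ohm


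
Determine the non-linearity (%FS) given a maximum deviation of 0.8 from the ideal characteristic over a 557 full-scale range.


Linearity error = (max deviation / full scale) * 100%.
Linearity = (0.8 / 557) * 100
Linearity = 0.144 %FS

0.144 %FS


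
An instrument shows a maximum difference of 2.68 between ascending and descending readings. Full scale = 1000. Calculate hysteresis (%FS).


Hysteresis = (max difference / full scale) * 100%.
H = (2.68 / 1000) * 100
H = 0.268 %FS

0.268 %FS


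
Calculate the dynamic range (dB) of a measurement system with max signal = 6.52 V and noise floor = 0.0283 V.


Dynamic range = 20 * log10(Vmax / Vnoise).
DR = 20 * log10(6.52 / 0.0283)
DR = 20 * log10(230.39)
DR = 47.25 dB

47.25 dB


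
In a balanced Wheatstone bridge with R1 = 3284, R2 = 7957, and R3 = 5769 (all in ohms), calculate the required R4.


At balance: R1*R4 = R2*R3, so R4 = R2*R3/R1.
R4 = 7957 * 5769 / 3284
R4 = 45903933 / 3284
R4 = 13978.06 ohm

13978.06 ohm


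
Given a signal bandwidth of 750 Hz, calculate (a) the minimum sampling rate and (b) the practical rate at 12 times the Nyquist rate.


By Nyquist theorem, fs_min = 2 * fmax.
fs_min = 2 * 750 = 1500 Hz
Practical rate = 12 * fs_min = 12 * 1500 = 18000 Hz

fs_min = 1500 Hz, fs_practical = 18000 Hz


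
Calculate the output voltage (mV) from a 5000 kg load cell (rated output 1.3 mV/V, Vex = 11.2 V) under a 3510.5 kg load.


Vout = rated_output * Vex * (load / capacity).
Vout = 1.3 * 11.2 * (3510.5 / 5000)
Vout = 1.3 * 11.2 * 0.7021
Vout = 10.223 mV

10.223 mV


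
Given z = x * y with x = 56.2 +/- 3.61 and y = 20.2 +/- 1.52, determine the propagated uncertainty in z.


For a product z = x*y, the relative uncertainty is:
uz/z = sqrt((ux/x)^2 + (uy/y)^2)
Relative uncertainties: ux/x = 3.61/56.2 = 0.064235
uy/y = 1.52/20.2 = 0.075248
z = 56.2 * 20.2 = 1135.2
uz = 1135.2 * sqrt(0.064235^2 + 0.075248^2) = 112.316

112.316


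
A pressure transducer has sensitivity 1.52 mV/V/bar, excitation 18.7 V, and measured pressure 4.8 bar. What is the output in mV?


Output = sensitivity * Vex * P.
Vout = 1.52 * 18.7 * 4.8
Vout = 28.424 * 4.8
Vout = 136.44 mV

136.44 mV


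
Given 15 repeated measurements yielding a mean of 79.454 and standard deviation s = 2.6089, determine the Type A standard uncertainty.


The standard uncertainty for Type A evaluation is u = s / sqrt(n).
u = 2.6089 / sqrt(15)
u = 2.6089 / 3.873
u = 0.6736

0.6736


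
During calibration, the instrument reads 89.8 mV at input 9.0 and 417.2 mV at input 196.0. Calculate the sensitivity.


Sensitivity = (y2 - y1) / (x2 - x1).
S = (417.2 - 89.8) / (196.0 - 9.0)
S = 327.4 / 187.0
S = 1.7508 mV/unit

1.7508 mV/unit


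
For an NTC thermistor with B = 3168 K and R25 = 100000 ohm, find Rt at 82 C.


NTC thermistor equation: Rt = R25 * exp(B * (1/T - 1/T25)).
T in Kelvin: 355.15 K, T25 = 298.15 K
1/T - 1/T25 = 1/355.15 - 1/298.15 = -0.0005383
B * (1/T - 1/T25) = 3168 * -0.0005383 = -1.7053
Rt = 100000 * exp(-1.7053) = 18170.9 ohm

18170.9 ohm


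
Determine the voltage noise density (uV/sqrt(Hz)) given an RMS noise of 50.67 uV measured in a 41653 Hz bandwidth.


Noise spectral density = Vrms / sqrt(BW).
NSD = 50.67 / sqrt(41653)
NSD = 50.67 / 204.0907
NSD = 0.2483 uV/sqrt(Hz)

0.2483 uV/sqrt(Hz)


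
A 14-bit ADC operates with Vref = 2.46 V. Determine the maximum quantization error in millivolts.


The maximum quantization error is +/- LSB/2.
LSB = Vref / 2^n = 2.46 / 16384 = 0.00015015 V
Max error = LSB / 2 = 0.00015015 / 2 = 7.507e-05 V
Max error = 0.0751 mV

0.0751 mV


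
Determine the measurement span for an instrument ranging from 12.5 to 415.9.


Span = upper range - lower range.
Span = 415.9 - (12.5)
Span = 403.4

403.4


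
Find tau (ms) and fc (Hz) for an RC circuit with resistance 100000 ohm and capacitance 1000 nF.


Time constant: tau = R * C.
tau = 100000 * 1.00e-06 = 0.1 s
tau = 100.0 ms
Cutoff frequency: fc = 1 / (2*pi*R*C).
fc = 1 / (2*pi*0.1) = 1.59 Hz

tau = 100.0 ms, fc = 1.59 Hz


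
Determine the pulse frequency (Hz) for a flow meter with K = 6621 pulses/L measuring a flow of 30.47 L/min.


Frequency = K * Q / 60 (converting L/min to L/s).
f = 6621 * 30.47 / 60
f = 201741.87 / 60
f = 3362.36 Hz

3362.36 Hz


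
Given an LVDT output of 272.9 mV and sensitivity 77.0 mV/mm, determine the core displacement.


Displacement = Vout / sensitivity.
d = 272.9 / 77.0
d = 3.544 mm

3.544 mm


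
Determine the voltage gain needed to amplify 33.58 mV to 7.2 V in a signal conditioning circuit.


Gain = Vout / Vin (converting to same units).
G = 7.2 V / 33.58 mV
G = 7200.0 mV / 33.58 mV
G = 214.41

214.41


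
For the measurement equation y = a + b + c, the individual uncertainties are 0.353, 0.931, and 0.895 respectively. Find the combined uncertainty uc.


For a sum of independent quantities, uc = sqrt(u1^2 + u2^2 + u3^2).
uc = sqrt(0.353^2 + 0.931^2 + 0.895^2)
uc = sqrt(0.124609 + 0.866761 + 0.801025)
uc = 1.3388

1.3388


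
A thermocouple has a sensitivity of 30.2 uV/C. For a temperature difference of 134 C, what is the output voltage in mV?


The thermocouple output V = sensitivity * dT.
V = 30.2 uV/C * 134 C
V = 4046.8 uV
V = 4.047 mV

4.047 mV


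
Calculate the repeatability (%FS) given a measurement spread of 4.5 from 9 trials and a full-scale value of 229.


Repeatability = (spread / full scale) * 100%.
R = (4.5 / 229) * 100
R = 1.965 %FS

1.965 %FS


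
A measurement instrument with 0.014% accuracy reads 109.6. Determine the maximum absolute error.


Absolute error = (accuracy% / 100) * reading.
Error = (0.014 / 100) * 109.6
Error = 0.00014 * 109.6
Error = 0.0153

0.0153


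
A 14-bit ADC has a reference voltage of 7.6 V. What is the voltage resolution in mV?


The resolution (LSB) of an ADC is Vref / 2^n.
LSB = 7.6 / 2^14
LSB = 7.6 / 16384
LSB = 0.00046387 V = 0.46386719 mV

0.46386719 mV


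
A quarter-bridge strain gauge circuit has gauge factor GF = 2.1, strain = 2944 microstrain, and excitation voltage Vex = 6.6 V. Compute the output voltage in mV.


Quarter bridge output: Vout = (GF * epsilon * Vex) / 4.
Vout = (2.1 * 2944e-6 * 6.6) / 4
Vout = 0.04080384 / 4 V
Vout = 0.01020096 V = 10.201 mV

10.201 mV


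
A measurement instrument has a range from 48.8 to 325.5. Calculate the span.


Span = upper range - lower range.
Span = 325.5 - (48.8)
Span = 276.7

276.7


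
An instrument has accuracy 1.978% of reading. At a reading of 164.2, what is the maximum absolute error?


Absolute error = (accuracy% / 100) * reading.
Error = (1.978 / 100) * 164.2
Error = 0.01978 * 164.2
Error = 3.2479

3.2479
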